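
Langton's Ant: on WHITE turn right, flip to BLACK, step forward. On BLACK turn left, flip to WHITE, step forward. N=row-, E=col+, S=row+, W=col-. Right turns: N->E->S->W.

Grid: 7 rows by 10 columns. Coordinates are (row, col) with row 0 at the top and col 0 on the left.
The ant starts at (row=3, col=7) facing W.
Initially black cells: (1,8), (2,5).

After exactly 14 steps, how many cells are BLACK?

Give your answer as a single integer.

Answer: 12

Derivation:
Step 1: on WHITE (3,7): turn R to N, flip to black, move to (2,7). |black|=3
Step 2: on WHITE (2,7): turn R to E, flip to black, move to (2,8). |black|=4
Step 3: on WHITE (2,8): turn R to S, flip to black, move to (3,8). |black|=5
Step 4: on WHITE (3,8): turn R to W, flip to black, move to (3,7). |black|=6
Step 5: on BLACK (3,7): turn L to S, flip to white, move to (4,7). |black|=5
Step 6: on WHITE (4,7): turn R to W, flip to black, move to (4,6). |black|=6
Step 7: on WHITE (4,6): turn R to N, flip to black, move to (3,6). |black|=7
Step 8: on WHITE (3,6): turn R to E, flip to black, move to (3,7). |black|=8
Step 9: on WHITE (3,7): turn R to S, flip to black, move to (4,7). |black|=9
Step 10: on BLACK (4,7): turn L to E, flip to white, move to (4,8). |black|=8
Step 11: on WHITE (4,8): turn R to S, flip to black, move to (5,8). |black|=9
Step 12: on WHITE (5,8): turn R to W, flip to black, move to (5,7). |black|=10
Step 13: on WHITE (5,7): turn R to N, flip to black, move to (4,7). |black|=11
Step 14: on WHITE (4,7): turn R to E, flip to black, move to (4,8). |black|=12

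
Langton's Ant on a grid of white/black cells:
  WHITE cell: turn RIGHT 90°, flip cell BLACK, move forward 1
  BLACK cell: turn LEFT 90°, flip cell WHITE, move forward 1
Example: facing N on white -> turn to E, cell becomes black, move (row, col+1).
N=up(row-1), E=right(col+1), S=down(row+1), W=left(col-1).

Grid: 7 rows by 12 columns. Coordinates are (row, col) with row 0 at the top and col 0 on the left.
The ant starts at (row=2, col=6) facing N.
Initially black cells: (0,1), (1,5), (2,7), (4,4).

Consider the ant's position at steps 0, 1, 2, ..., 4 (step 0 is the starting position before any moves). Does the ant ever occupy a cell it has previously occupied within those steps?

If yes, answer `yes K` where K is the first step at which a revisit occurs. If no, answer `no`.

Step 1: on WHITE (2,6): turn R to E, flip to black, move to (2,7). |black|=5 — new cell
Step 2: on BLACK (2,7): turn L to N, flip to white, move to (1,7). |black|=4 — new cell
Step 3: on WHITE (1,7): turn R to E, flip to black, move to (1,8). |black|=5 — new cell
Step 4: on WHITE (1,8): turn R to S, flip to black, move to (2,8). |black|=6 — new cell
No revisit within 4 steps.

Answer: no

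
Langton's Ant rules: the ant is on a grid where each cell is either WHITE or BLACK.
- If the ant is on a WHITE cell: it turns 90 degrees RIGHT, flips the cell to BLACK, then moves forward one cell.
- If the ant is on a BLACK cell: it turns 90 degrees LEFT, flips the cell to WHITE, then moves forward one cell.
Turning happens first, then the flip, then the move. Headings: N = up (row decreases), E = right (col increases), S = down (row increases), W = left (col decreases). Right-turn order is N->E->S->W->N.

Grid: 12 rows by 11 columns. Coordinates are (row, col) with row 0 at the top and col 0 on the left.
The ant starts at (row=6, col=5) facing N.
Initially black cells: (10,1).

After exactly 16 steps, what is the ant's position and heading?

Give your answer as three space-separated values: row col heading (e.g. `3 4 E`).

Step 1: on WHITE (6,5): turn R to E, flip to black, move to (6,6). |black|=2
Step 2: on WHITE (6,6): turn R to S, flip to black, move to (7,6). |black|=3
Step 3: on WHITE (7,6): turn R to W, flip to black, move to (7,5). |black|=4
Step 4: on WHITE (7,5): turn R to N, flip to black, move to (6,5). |black|=5
Step 5: on BLACK (6,5): turn L to W, flip to white, move to (6,4). |black|=4
Step 6: on WHITE (6,4): turn R to N, flip to black, move to (5,4). |black|=5
Step 7: on WHITE (5,4): turn R to E, flip to black, move to (5,5). |black|=6
Step 8: on WHITE (5,5): turn R to S, flip to black, move to (6,5). |black|=7
Step 9: on WHITE (6,5): turn R to W, flip to black, move to (6,4). |black|=8
Step 10: on BLACK (6,4): turn L to S, flip to white, move to (7,4). |black|=7
Step 11: on WHITE (7,4): turn R to W, flip to black, move to (7,3). |black|=8
Step 12: on WHITE (7,3): turn R to N, flip to black, move to (6,3). |black|=9
Step 13: on WHITE (6,3): turn R to E, flip to black, move to (6,4). |black|=10
Step 14: on WHITE (6,4): turn R to S, flip to black, move to (7,4). |black|=11
Step 15: on BLACK (7,4): turn L to E, flip to white, move to (7,5). |black|=10
Step 16: on BLACK (7,5): turn L to N, flip to white, move to (6,5). |black|=9

Answer: 6 5 N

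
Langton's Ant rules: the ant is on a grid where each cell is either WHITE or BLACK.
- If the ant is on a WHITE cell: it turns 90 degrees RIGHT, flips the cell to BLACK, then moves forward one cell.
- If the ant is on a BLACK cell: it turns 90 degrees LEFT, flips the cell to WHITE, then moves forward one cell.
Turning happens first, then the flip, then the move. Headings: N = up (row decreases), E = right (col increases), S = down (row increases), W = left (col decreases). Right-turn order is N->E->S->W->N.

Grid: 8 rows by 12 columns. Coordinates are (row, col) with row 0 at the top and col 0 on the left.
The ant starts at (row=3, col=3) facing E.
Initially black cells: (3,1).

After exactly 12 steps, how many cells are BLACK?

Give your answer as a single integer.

Step 1: on WHITE (3,3): turn R to S, flip to black, move to (4,3). |black|=2
Step 2: on WHITE (4,3): turn R to W, flip to black, move to (4,2). |black|=3
Step 3: on WHITE (4,2): turn R to N, flip to black, move to (3,2). |black|=4
Step 4: on WHITE (3,2): turn R to E, flip to black, move to (3,3). |black|=5
Step 5: on BLACK (3,3): turn L to N, flip to white, move to (2,3). |black|=4
Step 6: on WHITE (2,3): turn R to E, flip to black, move to (2,4). |black|=5
Step 7: on WHITE (2,4): turn R to S, flip to black, move to (3,4). |black|=6
Step 8: on WHITE (3,4): turn R to W, flip to black, move to (3,3). |black|=7
Step 9: on WHITE (3,3): turn R to N, flip to black, move to (2,3). |black|=8
Step 10: on BLACK (2,3): turn L to W, flip to white, move to (2,2). |black|=7
Step 11: on WHITE (2,2): turn R to N, flip to black, move to (1,2). |black|=8
Step 12: on WHITE (1,2): turn R to E, flip to black, move to (1,3). |black|=9

Answer: 9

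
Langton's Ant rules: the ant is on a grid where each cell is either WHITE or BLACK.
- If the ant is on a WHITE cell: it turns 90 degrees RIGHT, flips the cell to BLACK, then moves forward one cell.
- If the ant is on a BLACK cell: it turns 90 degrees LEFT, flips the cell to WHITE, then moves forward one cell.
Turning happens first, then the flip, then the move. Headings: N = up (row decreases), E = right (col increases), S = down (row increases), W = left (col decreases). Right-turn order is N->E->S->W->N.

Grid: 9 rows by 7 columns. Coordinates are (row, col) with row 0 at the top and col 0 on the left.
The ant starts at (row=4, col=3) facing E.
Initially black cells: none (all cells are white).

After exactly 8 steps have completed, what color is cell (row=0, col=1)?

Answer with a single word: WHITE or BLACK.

Answer: WHITE

Derivation:
Step 1: on WHITE (4,3): turn R to S, flip to black, move to (5,3). |black|=1
Step 2: on WHITE (5,3): turn R to W, flip to black, move to (5,2). |black|=2
Step 3: on WHITE (5,2): turn R to N, flip to black, move to (4,2). |black|=3
Step 4: on WHITE (4,2): turn R to E, flip to black, move to (4,3). |black|=4
Step 5: on BLACK (4,3): turn L to N, flip to white, move to (3,3). |black|=3
Step 6: on WHITE (3,3): turn R to E, flip to black, move to (3,4). |black|=4
Step 7: on WHITE (3,4): turn R to S, flip to black, move to (4,4). |black|=5
Step 8: on WHITE (4,4): turn R to W, flip to black, move to (4,3). |black|=6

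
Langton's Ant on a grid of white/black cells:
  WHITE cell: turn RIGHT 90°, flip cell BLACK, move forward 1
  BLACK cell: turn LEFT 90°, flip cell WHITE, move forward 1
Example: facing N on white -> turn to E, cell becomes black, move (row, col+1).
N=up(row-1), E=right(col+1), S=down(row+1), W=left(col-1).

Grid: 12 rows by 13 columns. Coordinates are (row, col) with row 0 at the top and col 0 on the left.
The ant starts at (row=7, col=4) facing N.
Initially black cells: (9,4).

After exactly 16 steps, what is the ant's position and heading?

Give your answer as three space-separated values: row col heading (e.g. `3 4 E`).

Step 1: on WHITE (7,4): turn R to E, flip to black, move to (7,5). |black|=2
Step 2: on WHITE (7,5): turn R to S, flip to black, move to (8,5). |black|=3
Step 3: on WHITE (8,5): turn R to W, flip to black, move to (8,4). |black|=4
Step 4: on WHITE (8,4): turn R to N, flip to black, move to (7,4). |black|=5
Step 5: on BLACK (7,4): turn L to W, flip to white, move to (7,3). |black|=4
Step 6: on WHITE (7,3): turn R to N, flip to black, move to (6,3). |black|=5
Step 7: on WHITE (6,3): turn R to E, flip to black, move to (6,4). |black|=6
Step 8: on WHITE (6,4): turn R to S, flip to black, move to (7,4). |black|=7
Step 9: on WHITE (7,4): turn R to W, flip to black, move to (7,3). |black|=8
Step 10: on BLACK (7,3): turn L to S, flip to white, move to (8,3). |black|=7
Step 11: on WHITE (8,3): turn R to W, flip to black, move to (8,2). |black|=8
Step 12: on WHITE (8,2): turn R to N, flip to black, move to (7,2). |black|=9
Step 13: on WHITE (7,2): turn R to E, flip to black, move to (7,3). |black|=10
Step 14: on WHITE (7,3): turn R to S, flip to black, move to (8,3). |black|=11
Step 15: on BLACK (8,3): turn L to E, flip to white, move to (8,4). |black|=10
Step 16: on BLACK (8,4): turn L to N, flip to white, move to (7,4). |black|=9

Answer: 7 4 N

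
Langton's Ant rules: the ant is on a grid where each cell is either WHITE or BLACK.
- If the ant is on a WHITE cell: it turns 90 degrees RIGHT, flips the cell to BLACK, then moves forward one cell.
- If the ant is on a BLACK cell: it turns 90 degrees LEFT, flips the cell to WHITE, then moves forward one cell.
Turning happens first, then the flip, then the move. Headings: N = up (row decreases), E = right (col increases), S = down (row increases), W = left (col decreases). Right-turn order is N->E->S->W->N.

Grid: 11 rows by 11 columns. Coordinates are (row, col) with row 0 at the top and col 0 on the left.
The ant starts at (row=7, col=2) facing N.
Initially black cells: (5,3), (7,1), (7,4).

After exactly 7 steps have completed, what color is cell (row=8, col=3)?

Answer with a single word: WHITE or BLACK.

Step 1: on WHITE (7,2): turn R to E, flip to black, move to (7,3). |black|=4
Step 2: on WHITE (7,3): turn R to S, flip to black, move to (8,3). |black|=5
Step 3: on WHITE (8,3): turn R to W, flip to black, move to (8,2). |black|=6
Step 4: on WHITE (8,2): turn R to N, flip to black, move to (7,2). |black|=7
Step 5: on BLACK (7,2): turn L to W, flip to white, move to (7,1). |black|=6
Step 6: on BLACK (7,1): turn L to S, flip to white, move to (8,1). |black|=5
Step 7: on WHITE (8,1): turn R to W, flip to black, move to (8,0). |black|=6

Answer: BLACK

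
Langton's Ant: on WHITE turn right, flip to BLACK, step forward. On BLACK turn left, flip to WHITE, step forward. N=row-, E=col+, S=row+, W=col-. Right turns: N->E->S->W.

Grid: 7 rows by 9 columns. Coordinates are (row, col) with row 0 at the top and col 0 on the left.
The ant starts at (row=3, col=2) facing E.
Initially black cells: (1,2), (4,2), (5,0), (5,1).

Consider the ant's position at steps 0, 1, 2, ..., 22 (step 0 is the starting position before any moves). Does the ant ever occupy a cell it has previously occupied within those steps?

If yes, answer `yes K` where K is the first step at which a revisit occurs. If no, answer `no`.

Answer: yes 5

Derivation:
Step 1: on WHITE (3,2): turn R to S, flip to black, move to (4,2). |black|=5 — new cell
Step 2: on BLACK (4,2): turn L to E, flip to white, move to (4,3). |black|=4 — new cell
Step 3: on WHITE (4,3): turn R to S, flip to black, move to (5,3). |black|=5 — new cell
Step 4: on WHITE (5,3): turn R to W, flip to black, move to (5,2). |black|=6 — new cell
Step 5: on WHITE (5,2): turn R to N, flip to black, move to (4,2). |black|=7 — REVISIT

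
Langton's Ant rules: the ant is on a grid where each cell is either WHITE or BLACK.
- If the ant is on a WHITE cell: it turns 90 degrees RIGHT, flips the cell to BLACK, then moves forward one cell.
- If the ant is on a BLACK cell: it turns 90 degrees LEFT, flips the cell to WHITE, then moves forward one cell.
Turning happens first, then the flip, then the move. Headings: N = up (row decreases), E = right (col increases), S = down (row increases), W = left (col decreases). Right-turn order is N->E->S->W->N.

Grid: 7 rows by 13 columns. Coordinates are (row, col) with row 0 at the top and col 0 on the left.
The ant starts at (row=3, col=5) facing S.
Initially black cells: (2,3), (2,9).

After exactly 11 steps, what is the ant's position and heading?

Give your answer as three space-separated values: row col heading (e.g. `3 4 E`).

Step 1: on WHITE (3,5): turn R to W, flip to black, move to (3,4). |black|=3
Step 2: on WHITE (3,4): turn R to N, flip to black, move to (2,4). |black|=4
Step 3: on WHITE (2,4): turn R to E, flip to black, move to (2,5). |black|=5
Step 4: on WHITE (2,5): turn R to S, flip to black, move to (3,5). |black|=6
Step 5: on BLACK (3,5): turn L to E, flip to white, move to (3,6). |black|=5
Step 6: on WHITE (3,6): turn R to S, flip to black, move to (4,6). |black|=6
Step 7: on WHITE (4,6): turn R to W, flip to black, move to (4,5). |black|=7
Step 8: on WHITE (4,5): turn R to N, flip to black, move to (3,5). |black|=8
Step 9: on WHITE (3,5): turn R to E, flip to black, move to (3,6). |black|=9
Step 10: on BLACK (3,6): turn L to N, flip to white, move to (2,6). |black|=8
Step 11: on WHITE (2,6): turn R to E, flip to black, move to (2,7). |black|=9

Answer: 2 7 E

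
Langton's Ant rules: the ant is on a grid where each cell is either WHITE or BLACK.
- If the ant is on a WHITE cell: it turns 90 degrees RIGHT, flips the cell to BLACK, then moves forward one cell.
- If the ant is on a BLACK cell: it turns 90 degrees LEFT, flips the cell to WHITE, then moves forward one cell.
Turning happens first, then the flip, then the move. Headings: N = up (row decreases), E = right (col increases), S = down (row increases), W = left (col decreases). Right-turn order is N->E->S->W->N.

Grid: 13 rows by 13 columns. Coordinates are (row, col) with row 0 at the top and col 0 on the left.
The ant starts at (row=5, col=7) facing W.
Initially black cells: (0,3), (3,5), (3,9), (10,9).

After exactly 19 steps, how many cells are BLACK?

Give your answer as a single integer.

Answer: 11

Derivation:
Step 1: on WHITE (5,7): turn R to N, flip to black, move to (4,7). |black|=5
Step 2: on WHITE (4,7): turn R to E, flip to black, move to (4,8). |black|=6
Step 3: on WHITE (4,8): turn R to S, flip to black, move to (5,8). |black|=7
Step 4: on WHITE (5,8): turn R to W, flip to black, move to (5,7). |black|=8
Step 5: on BLACK (5,7): turn L to S, flip to white, move to (6,7). |black|=7
Step 6: on WHITE (6,7): turn R to W, flip to black, move to (6,6). |black|=8
Step 7: on WHITE (6,6): turn R to N, flip to black, move to (5,6). |black|=9
Step 8: on WHITE (5,6): turn R to E, flip to black, move to (5,7). |black|=10
Step 9: on WHITE (5,7): turn R to S, flip to black, move to (6,7). |black|=11
Step 10: on BLACK (6,7): turn L to E, flip to white, move to (6,8). |black|=10
Step 11: on WHITE (6,8): turn R to S, flip to black, move to (7,8). |black|=11
Step 12: on WHITE (7,8): turn R to W, flip to black, move to (7,7). |black|=12
Step 13: on WHITE (7,7): turn R to N, flip to black, move to (6,7). |black|=13
Step 14: on WHITE (6,7): turn R to E, flip to black, move to (6,8). |black|=14
Step 15: on BLACK (6,8): turn L to N, flip to white, move to (5,8). |black|=13
Step 16: on BLACK (5,8): turn L to W, flip to white, move to (5,7). |black|=12
Step 17: on BLACK (5,7): turn L to S, flip to white, move to (6,7). |black|=11
Step 18: on BLACK (6,7): turn L to E, flip to white, move to (6,8). |black|=10
Step 19: on WHITE (6,8): turn R to S, flip to black, move to (7,8). |black|=11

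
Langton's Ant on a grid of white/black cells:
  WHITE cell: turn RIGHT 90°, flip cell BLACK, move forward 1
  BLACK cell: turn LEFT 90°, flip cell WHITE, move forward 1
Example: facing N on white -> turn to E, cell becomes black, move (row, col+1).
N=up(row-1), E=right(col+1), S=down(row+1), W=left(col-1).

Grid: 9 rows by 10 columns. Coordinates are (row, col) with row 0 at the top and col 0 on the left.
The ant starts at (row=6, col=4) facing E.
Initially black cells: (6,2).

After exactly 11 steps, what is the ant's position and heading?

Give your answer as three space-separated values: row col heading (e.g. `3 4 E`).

Step 1: on WHITE (6,4): turn R to S, flip to black, move to (7,4). |black|=2
Step 2: on WHITE (7,4): turn R to W, flip to black, move to (7,3). |black|=3
Step 3: on WHITE (7,3): turn R to N, flip to black, move to (6,3). |black|=4
Step 4: on WHITE (6,3): turn R to E, flip to black, move to (6,4). |black|=5
Step 5: on BLACK (6,4): turn L to N, flip to white, move to (5,4). |black|=4
Step 6: on WHITE (5,4): turn R to E, flip to black, move to (5,5). |black|=5
Step 7: on WHITE (5,5): turn R to S, flip to black, move to (6,5). |black|=6
Step 8: on WHITE (6,5): turn R to W, flip to black, move to (6,4). |black|=7
Step 9: on WHITE (6,4): turn R to N, flip to black, move to (5,4). |black|=8
Step 10: on BLACK (5,4): turn L to W, flip to white, move to (5,3). |black|=7
Step 11: on WHITE (5,3): turn R to N, flip to black, move to (4,3). |black|=8

Answer: 4 3 N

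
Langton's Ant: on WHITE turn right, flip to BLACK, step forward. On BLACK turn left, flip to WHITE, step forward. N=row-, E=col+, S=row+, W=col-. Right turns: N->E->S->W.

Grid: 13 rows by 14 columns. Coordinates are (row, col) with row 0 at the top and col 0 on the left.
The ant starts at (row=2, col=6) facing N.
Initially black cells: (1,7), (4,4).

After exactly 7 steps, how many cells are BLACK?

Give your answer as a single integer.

Answer: 7

Derivation:
Step 1: on WHITE (2,6): turn R to E, flip to black, move to (2,7). |black|=3
Step 2: on WHITE (2,7): turn R to S, flip to black, move to (3,7). |black|=4
Step 3: on WHITE (3,7): turn R to W, flip to black, move to (3,6). |black|=5
Step 4: on WHITE (3,6): turn R to N, flip to black, move to (2,6). |black|=6
Step 5: on BLACK (2,6): turn L to W, flip to white, move to (2,5). |black|=5
Step 6: on WHITE (2,5): turn R to N, flip to black, move to (1,5). |black|=6
Step 7: on WHITE (1,5): turn R to E, flip to black, move to (1,6). |black|=7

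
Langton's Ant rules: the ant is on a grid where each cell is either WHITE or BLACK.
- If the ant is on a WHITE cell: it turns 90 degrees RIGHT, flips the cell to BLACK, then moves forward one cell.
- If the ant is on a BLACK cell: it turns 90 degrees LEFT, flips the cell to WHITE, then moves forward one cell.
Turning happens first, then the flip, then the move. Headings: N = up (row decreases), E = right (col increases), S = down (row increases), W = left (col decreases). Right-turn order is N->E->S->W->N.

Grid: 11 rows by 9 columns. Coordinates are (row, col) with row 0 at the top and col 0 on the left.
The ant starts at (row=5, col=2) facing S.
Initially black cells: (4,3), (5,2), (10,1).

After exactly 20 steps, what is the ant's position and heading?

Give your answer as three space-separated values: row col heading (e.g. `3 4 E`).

Step 1: on BLACK (5,2): turn L to E, flip to white, move to (5,3). |black|=2
Step 2: on WHITE (5,3): turn R to S, flip to black, move to (6,3). |black|=3
Step 3: on WHITE (6,3): turn R to W, flip to black, move to (6,2). |black|=4
Step 4: on WHITE (6,2): turn R to N, flip to black, move to (5,2). |black|=5
Step 5: on WHITE (5,2): turn R to E, flip to black, move to (5,3). |black|=6
Step 6: on BLACK (5,3): turn L to N, flip to white, move to (4,3). |black|=5
Step 7: on BLACK (4,3): turn L to W, flip to white, move to (4,2). |black|=4
Step 8: on WHITE (4,2): turn R to N, flip to black, move to (3,2). |black|=5
Step 9: on WHITE (3,2): turn R to E, flip to black, move to (3,3). |black|=6
Step 10: on WHITE (3,3): turn R to S, flip to black, move to (4,3). |black|=7
Step 11: on WHITE (4,3): turn R to W, flip to black, move to (4,2). |black|=8
Step 12: on BLACK (4,2): turn L to S, flip to white, move to (5,2). |black|=7
Step 13: on BLACK (5,2): turn L to E, flip to white, move to (5,3). |black|=6
Step 14: on WHITE (5,3): turn R to S, flip to black, move to (6,3). |black|=7
Step 15: on BLACK (6,3): turn L to E, flip to white, move to (6,4). |black|=6
Step 16: on WHITE (6,4): turn R to S, flip to black, move to (7,4). |black|=7
Step 17: on WHITE (7,4): turn R to W, flip to black, move to (7,3). |black|=8
Step 18: on WHITE (7,3): turn R to N, flip to black, move to (6,3). |black|=9
Step 19: on WHITE (6,3): turn R to E, flip to black, move to (6,4). |black|=10
Step 20: on BLACK (6,4): turn L to N, flip to white, move to (5,4). |black|=9

Answer: 5 4 N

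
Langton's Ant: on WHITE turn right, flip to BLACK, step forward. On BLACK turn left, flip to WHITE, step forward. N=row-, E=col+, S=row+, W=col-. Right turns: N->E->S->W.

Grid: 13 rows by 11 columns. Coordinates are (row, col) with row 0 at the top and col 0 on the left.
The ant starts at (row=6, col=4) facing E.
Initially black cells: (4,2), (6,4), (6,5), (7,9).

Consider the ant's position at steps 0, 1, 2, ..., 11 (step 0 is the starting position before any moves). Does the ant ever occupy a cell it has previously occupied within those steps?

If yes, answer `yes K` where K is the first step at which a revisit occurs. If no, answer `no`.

Step 1: on BLACK (6,4): turn L to N, flip to white, move to (5,4). |black|=3 — new cell
Step 2: on WHITE (5,4): turn R to E, flip to black, move to (5,5). |black|=4 — new cell
Step 3: on WHITE (5,5): turn R to S, flip to black, move to (6,5). |black|=5 — new cell
Step 4: on BLACK (6,5): turn L to E, flip to white, move to (6,6). |black|=4 — new cell
Step 5: on WHITE (6,6): turn R to S, flip to black, move to (7,6). |black|=5 — new cell
Step 6: on WHITE (7,6): turn R to W, flip to black, move to (7,5). |black|=6 — new cell
Step 7: on WHITE (7,5): turn R to N, flip to black, move to (6,5). |black|=7 — REVISIT

Answer: yes 7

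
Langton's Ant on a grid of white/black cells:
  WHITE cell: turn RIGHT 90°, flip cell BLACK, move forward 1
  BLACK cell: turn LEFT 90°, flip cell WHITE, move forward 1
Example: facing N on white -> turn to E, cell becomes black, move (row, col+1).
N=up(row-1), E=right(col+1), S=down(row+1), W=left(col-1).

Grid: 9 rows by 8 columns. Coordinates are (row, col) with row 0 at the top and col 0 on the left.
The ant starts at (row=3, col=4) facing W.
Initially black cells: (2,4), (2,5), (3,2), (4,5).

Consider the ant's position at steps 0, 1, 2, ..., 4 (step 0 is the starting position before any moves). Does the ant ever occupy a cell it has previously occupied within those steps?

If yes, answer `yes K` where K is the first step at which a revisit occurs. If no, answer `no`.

Answer: no

Derivation:
Step 1: on WHITE (3,4): turn R to N, flip to black, move to (2,4). |black|=5 — new cell
Step 2: on BLACK (2,4): turn L to W, flip to white, move to (2,3). |black|=4 — new cell
Step 3: on WHITE (2,3): turn R to N, flip to black, move to (1,3). |black|=5 — new cell
Step 4: on WHITE (1,3): turn R to E, flip to black, move to (1,4). |black|=6 — new cell
No revisit within 4 steps.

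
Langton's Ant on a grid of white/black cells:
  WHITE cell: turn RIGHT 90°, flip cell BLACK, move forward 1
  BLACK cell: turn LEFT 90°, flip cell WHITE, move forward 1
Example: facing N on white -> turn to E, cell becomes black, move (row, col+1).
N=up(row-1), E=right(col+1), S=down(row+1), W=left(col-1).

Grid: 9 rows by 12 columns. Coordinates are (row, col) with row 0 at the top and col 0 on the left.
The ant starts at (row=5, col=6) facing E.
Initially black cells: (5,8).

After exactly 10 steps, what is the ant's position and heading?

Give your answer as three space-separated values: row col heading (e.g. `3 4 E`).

Answer: 4 5 W

Derivation:
Step 1: on WHITE (5,6): turn R to S, flip to black, move to (6,6). |black|=2
Step 2: on WHITE (6,6): turn R to W, flip to black, move to (6,5). |black|=3
Step 3: on WHITE (6,5): turn R to N, flip to black, move to (5,5). |black|=4
Step 4: on WHITE (5,5): turn R to E, flip to black, move to (5,6). |black|=5
Step 5: on BLACK (5,6): turn L to N, flip to white, move to (4,6). |black|=4
Step 6: on WHITE (4,6): turn R to E, flip to black, move to (4,7). |black|=5
Step 7: on WHITE (4,7): turn R to S, flip to black, move to (5,7). |black|=6
Step 8: on WHITE (5,7): turn R to W, flip to black, move to (5,6). |black|=7
Step 9: on WHITE (5,6): turn R to N, flip to black, move to (4,6). |black|=8
Step 10: on BLACK (4,6): turn L to W, flip to white, move to (4,5). |black|=7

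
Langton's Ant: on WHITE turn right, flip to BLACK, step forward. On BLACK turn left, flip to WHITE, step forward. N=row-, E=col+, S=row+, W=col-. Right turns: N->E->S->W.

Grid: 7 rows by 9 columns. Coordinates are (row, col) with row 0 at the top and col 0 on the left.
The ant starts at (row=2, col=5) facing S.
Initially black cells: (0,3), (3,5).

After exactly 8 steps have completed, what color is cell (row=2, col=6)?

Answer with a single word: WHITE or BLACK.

Step 1: on WHITE (2,5): turn R to W, flip to black, move to (2,4). |black|=3
Step 2: on WHITE (2,4): turn R to N, flip to black, move to (1,4). |black|=4
Step 3: on WHITE (1,4): turn R to E, flip to black, move to (1,5). |black|=5
Step 4: on WHITE (1,5): turn R to S, flip to black, move to (2,5). |black|=6
Step 5: on BLACK (2,5): turn L to E, flip to white, move to (2,6). |black|=5
Step 6: on WHITE (2,6): turn R to S, flip to black, move to (3,6). |black|=6
Step 7: on WHITE (3,6): turn R to W, flip to black, move to (3,5). |black|=7
Step 8: on BLACK (3,5): turn L to S, flip to white, move to (4,5). |black|=6

Answer: BLACK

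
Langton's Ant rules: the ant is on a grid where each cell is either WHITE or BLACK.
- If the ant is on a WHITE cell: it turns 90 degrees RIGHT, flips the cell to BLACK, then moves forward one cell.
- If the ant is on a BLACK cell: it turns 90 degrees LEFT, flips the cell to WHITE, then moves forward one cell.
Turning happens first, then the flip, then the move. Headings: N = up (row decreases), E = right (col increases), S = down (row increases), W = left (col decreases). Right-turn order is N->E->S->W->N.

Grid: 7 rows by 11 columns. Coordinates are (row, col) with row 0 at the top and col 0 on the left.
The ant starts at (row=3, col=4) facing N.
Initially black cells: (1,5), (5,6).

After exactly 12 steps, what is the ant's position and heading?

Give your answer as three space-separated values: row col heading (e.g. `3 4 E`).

Step 1: on WHITE (3,4): turn R to E, flip to black, move to (3,5). |black|=3
Step 2: on WHITE (3,5): turn R to S, flip to black, move to (4,5). |black|=4
Step 3: on WHITE (4,5): turn R to W, flip to black, move to (4,4). |black|=5
Step 4: on WHITE (4,4): turn R to N, flip to black, move to (3,4). |black|=6
Step 5: on BLACK (3,4): turn L to W, flip to white, move to (3,3). |black|=5
Step 6: on WHITE (3,3): turn R to N, flip to black, move to (2,3). |black|=6
Step 7: on WHITE (2,3): turn R to E, flip to black, move to (2,4). |black|=7
Step 8: on WHITE (2,4): turn R to S, flip to black, move to (3,4). |black|=8
Step 9: on WHITE (3,4): turn R to W, flip to black, move to (3,3). |black|=9
Step 10: on BLACK (3,3): turn L to S, flip to white, move to (4,3). |black|=8
Step 11: on WHITE (4,3): turn R to W, flip to black, move to (4,2). |black|=9
Step 12: on WHITE (4,2): turn R to N, flip to black, move to (3,2). |black|=10

Answer: 3 2 N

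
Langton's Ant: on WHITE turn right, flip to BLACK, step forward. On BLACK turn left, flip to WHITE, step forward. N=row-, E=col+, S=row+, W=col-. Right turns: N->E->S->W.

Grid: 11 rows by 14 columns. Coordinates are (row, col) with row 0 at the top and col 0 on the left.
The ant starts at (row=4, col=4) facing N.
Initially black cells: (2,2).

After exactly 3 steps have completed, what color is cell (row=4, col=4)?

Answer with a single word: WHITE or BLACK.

Step 1: on WHITE (4,4): turn R to E, flip to black, move to (4,5). |black|=2
Step 2: on WHITE (4,5): turn R to S, flip to black, move to (5,5). |black|=3
Step 3: on WHITE (5,5): turn R to W, flip to black, move to (5,4). |black|=4

Answer: BLACK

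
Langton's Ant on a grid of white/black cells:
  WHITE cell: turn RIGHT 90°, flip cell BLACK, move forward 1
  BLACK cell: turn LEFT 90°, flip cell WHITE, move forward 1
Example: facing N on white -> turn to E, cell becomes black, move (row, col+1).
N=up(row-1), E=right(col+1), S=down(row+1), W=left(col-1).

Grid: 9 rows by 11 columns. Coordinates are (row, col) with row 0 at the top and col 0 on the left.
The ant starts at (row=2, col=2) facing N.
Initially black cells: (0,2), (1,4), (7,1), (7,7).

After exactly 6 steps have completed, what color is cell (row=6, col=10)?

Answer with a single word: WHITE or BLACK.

Step 1: on WHITE (2,2): turn R to E, flip to black, move to (2,3). |black|=5
Step 2: on WHITE (2,3): turn R to S, flip to black, move to (3,3). |black|=6
Step 3: on WHITE (3,3): turn R to W, flip to black, move to (3,2). |black|=7
Step 4: on WHITE (3,2): turn R to N, flip to black, move to (2,2). |black|=8
Step 5: on BLACK (2,2): turn L to W, flip to white, move to (2,1). |black|=7
Step 6: on WHITE (2,1): turn R to N, flip to black, move to (1,1). |black|=8

Answer: WHITE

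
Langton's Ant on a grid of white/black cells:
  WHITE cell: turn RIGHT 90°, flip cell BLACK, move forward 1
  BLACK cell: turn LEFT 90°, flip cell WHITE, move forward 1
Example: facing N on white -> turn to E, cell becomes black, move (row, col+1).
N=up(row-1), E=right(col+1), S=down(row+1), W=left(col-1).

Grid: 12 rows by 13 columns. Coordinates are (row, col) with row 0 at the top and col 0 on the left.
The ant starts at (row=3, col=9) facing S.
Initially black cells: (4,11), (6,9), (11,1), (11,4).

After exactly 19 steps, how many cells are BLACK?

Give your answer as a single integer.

Answer: 11

Derivation:
Step 1: on WHITE (3,9): turn R to W, flip to black, move to (3,8). |black|=5
Step 2: on WHITE (3,8): turn R to N, flip to black, move to (2,8). |black|=6
Step 3: on WHITE (2,8): turn R to E, flip to black, move to (2,9). |black|=7
Step 4: on WHITE (2,9): turn R to S, flip to black, move to (3,9). |black|=8
Step 5: on BLACK (3,9): turn L to E, flip to white, move to (3,10). |black|=7
Step 6: on WHITE (3,10): turn R to S, flip to black, move to (4,10). |black|=8
Step 7: on WHITE (4,10): turn R to W, flip to black, move to (4,9). |black|=9
Step 8: on WHITE (4,9): turn R to N, flip to black, move to (3,9). |black|=10
Step 9: on WHITE (3,9): turn R to E, flip to black, move to (3,10). |black|=11
Step 10: on BLACK (3,10): turn L to N, flip to white, move to (2,10). |black|=10
Step 11: on WHITE (2,10): turn R to E, flip to black, move to (2,11). |black|=11
Step 12: on WHITE (2,11): turn R to S, flip to black, move to (3,11). |black|=12
Step 13: on WHITE (3,11): turn R to W, flip to black, move to (3,10). |black|=13
Step 14: on WHITE (3,10): turn R to N, flip to black, move to (2,10). |black|=14
Step 15: on BLACK (2,10): turn L to W, flip to white, move to (2,9). |black|=13
Step 16: on BLACK (2,9): turn L to S, flip to white, move to (3,9). |black|=12
Step 17: on BLACK (3,9): turn L to E, flip to white, move to (3,10). |black|=11
Step 18: on BLACK (3,10): turn L to N, flip to white, move to (2,10). |black|=10
Step 19: on WHITE (2,10): turn R to E, flip to black, move to (2,11). |black|=11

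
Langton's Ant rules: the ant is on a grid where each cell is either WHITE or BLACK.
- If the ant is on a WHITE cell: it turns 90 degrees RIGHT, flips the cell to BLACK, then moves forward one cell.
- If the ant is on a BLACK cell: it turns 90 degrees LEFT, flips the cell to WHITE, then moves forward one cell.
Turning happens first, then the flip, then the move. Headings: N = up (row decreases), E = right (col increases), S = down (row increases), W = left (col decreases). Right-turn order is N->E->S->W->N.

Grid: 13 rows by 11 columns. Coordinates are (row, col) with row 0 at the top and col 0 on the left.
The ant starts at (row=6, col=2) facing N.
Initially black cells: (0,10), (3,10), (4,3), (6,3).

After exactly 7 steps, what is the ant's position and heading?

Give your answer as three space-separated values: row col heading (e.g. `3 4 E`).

Answer: 5 2 W

Derivation:
Step 1: on WHITE (6,2): turn R to E, flip to black, move to (6,3). |black|=5
Step 2: on BLACK (6,3): turn L to N, flip to white, move to (5,3). |black|=4
Step 3: on WHITE (5,3): turn R to E, flip to black, move to (5,4). |black|=5
Step 4: on WHITE (5,4): turn R to S, flip to black, move to (6,4). |black|=6
Step 5: on WHITE (6,4): turn R to W, flip to black, move to (6,3). |black|=7
Step 6: on WHITE (6,3): turn R to N, flip to black, move to (5,3). |black|=8
Step 7: on BLACK (5,3): turn L to W, flip to white, move to (5,2). |black|=7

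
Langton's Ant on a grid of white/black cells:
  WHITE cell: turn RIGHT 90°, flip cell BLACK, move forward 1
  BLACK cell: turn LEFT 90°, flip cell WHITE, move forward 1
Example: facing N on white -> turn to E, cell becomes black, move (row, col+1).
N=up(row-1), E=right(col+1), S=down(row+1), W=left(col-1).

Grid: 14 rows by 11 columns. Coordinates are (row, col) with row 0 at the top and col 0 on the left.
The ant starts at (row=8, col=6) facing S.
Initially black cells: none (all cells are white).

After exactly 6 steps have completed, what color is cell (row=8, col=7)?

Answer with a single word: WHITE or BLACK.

Step 1: on WHITE (8,6): turn R to W, flip to black, move to (8,5). |black|=1
Step 2: on WHITE (8,5): turn R to N, flip to black, move to (7,5). |black|=2
Step 3: on WHITE (7,5): turn R to E, flip to black, move to (7,6). |black|=3
Step 4: on WHITE (7,6): turn R to S, flip to black, move to (8,6). |black|=4
Step 5: on BLACK (8,6): turn L to E, flip to white, move to (8,7). |black|=3
Step 6: on WHITE (8,7): turn R to S, flip to black, move to (9,7). |black|=4

Answer: BLACK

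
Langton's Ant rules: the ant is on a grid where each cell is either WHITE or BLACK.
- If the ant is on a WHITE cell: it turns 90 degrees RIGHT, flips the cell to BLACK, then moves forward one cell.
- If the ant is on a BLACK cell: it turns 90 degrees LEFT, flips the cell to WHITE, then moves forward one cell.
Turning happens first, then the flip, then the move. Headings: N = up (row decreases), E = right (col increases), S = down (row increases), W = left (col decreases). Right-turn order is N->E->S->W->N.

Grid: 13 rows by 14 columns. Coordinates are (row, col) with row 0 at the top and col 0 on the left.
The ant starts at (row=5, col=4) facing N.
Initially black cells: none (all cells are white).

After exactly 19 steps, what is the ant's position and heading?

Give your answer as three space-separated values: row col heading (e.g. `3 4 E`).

Answer: 6 2 W

Derivation:
Step 1: on WHITE (5,4): turn R to E, flip to black, move to (5,5). |black|=1
Step 2: on WHITE (5,5): turn R to S, flip to black, move to (6,5). |black|=2
Step 3: on WHITE (6,5): turn R to W, flip to black, move to (6,4). |black|=3
Step 4: on WHITE (6,4): turn R to N, flip to black, move to (5,4). |black|=4
Step 5: on BLACK (5,4): turn L to W, flip to white, move to (5,3). |black|=3
Step 6: on WHITE (5,3): turn R to N, flip to black, move to (4,3). |black|=4
Step 7: on WHITE (4,3): turn R to E, flip to black, move to (4,4). |black|=5
Step 8: on WHITE (4,4): turn R to S, flip to black, move to (5,4). |black|=6
Step 9: on WHITE (5,4): turn R to W, flip to black, move to (5,3). |black|=7
Step 10: on BLACK (5,3): turn L to S, flip to white, move to (6,3). |black|=6
Step 11: on WHITE (6,3): turn R to W, flip to black, move to (6,2). |black|=7
Step 12: on WHITE (6,2): turn R to N, flip to black, move to (5,2). |black|=8
Step 13: on WHITE (5,2): turn R to E, flip to black, move to (5,3). |black|=9
Step 14: on WHITE (5,3): turn R to S, flip to black, move to (6,3). |black|=10
Step 15: on BLACK (6,3): turn L to E, flip to white, move to (6,4). |black|=9
Step 16: on BLACK (6,4): turn L to N, flip to white, move to (5,4). |black|=8
Step 17: on BLACK (5,4): turn L to W, flip to white, move to (5,3). |black|=7
Step 18: on BLACK (5,3): turn L to S, flip to white, move to (6,3). |black|=6
Step 19: on WHITE (6,3): turn R to W, flip to black, move to (6,2). |black|=7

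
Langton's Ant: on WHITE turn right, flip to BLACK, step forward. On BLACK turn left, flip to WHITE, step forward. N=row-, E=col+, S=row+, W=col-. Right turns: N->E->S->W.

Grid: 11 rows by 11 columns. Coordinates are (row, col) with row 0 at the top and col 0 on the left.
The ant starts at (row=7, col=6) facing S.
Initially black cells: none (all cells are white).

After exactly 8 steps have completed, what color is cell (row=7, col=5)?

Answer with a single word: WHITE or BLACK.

Step 1: on WHITE (7,6): turn R to W, flip to black, move to (7,5). |black|=1
Step 2: on WHITE (7,5): turn R to N, flip to black, move to (6,5). |black|=2
Step 3: on WHITE (6,5): turn R to E, flip to black, move to (6,6). |black|=3
Step 4: on WHITE (6,6): turn R to S, flip to black, move to (7,6). |black|=4
Step 5: on BLACK (7,6): turn L to E, flip to white, move to (7,7). |black|=3
Step 6: on WHITE (7,7): turn R to S, flip to black, move to (8,7). |black|=4
Step 7: on WHITE (8,7): turn R to W, flip to black, move to (8,6). |black|=5
Step 8: on WHITE (8,6): turn R to N, flip to black, move to (7,6). |black|=6

Answer: BLACK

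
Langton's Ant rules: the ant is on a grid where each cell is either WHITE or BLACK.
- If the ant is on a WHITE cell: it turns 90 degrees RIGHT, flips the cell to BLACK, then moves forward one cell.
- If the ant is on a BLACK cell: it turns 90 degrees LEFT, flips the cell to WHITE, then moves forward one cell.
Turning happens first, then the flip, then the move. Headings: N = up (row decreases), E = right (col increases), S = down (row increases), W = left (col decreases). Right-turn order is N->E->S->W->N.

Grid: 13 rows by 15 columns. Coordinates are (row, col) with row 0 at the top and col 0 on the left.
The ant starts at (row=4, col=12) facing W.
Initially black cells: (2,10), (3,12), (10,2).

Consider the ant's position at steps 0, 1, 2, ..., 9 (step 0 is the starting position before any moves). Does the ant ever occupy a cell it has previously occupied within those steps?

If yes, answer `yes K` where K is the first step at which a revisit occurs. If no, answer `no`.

Step 1: on WHITE (4,12): turn R to N, flip to black, move to (3,12). |black|=4 — new cell
Step 2: on BLACK (3,12): turn L to W, flip to white, move to (3,11). |black|=3 — new cell
Step 3: on WHITE (3,11): turn R to N, flip to black, move to (2,11). |black|=4 — new cell
Step 4: on WHITE (2,11): turn R to E, flip to black, move to (2,12). |black|=5 — new cell
Step 5: on WHITE (2,12): turn R to S, flip to black, move to (3,12). |black|=6 — REVISIT

Answer: yes 5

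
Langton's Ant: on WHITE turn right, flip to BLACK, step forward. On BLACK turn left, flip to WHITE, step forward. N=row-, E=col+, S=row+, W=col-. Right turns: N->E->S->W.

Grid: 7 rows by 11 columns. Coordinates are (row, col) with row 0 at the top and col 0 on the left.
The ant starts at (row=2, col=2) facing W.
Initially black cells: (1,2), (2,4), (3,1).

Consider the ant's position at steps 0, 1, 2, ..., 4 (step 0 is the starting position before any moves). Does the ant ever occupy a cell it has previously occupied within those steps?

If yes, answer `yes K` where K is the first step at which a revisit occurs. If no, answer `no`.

Answer: no

Derivation:
Step 1: on WHITE (2,2): turn R to N, flip to black, move to (1,2). |black|=4 — new cell
Step 2: on BLACK (1,2): turn L to W, flip to white, move to (1,1). |black|=3 — new cell
Step 3: on WHITE (1,1): turn R to N, flip to black, move to (0,1). |black|=4 — new cell
Step 4: on WHITE (0,1): turn R to E, flip to black, move to (0,2). |black|=5 — new cell
No revisit within 4 steps.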